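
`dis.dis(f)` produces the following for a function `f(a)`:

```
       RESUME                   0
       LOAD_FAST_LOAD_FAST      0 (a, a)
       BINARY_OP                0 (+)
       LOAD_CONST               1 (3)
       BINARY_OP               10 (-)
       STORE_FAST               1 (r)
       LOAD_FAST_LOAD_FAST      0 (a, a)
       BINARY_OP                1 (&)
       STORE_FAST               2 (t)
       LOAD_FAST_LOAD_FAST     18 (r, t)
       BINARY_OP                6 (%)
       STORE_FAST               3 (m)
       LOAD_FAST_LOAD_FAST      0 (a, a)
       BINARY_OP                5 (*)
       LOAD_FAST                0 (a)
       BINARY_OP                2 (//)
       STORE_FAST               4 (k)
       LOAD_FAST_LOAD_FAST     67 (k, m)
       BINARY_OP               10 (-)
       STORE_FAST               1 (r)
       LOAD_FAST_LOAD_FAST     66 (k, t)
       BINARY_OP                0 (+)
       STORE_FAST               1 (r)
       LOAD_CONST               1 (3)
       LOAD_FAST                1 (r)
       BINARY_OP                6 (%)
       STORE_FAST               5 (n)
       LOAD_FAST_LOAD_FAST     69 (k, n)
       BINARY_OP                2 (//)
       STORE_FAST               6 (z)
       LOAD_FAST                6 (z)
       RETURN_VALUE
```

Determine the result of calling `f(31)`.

LOAD_FAST_LOAD_FAST a,a → push 31,31. Stack: [31, 31]
BINARY_OP + → 31 + 31 = 62. Stack: [62]
LOAD_CONST → push 3. Stack: [62, 3]
BINARY_OP - → 62 - 3 = 59. Stack: [59]
STORE_FAST r → r=59. Stack: []
LOAD_FAST_LOAD_FAST a,a → push 31,31. Stack: [31, 31]
BINARY_OP & → 31 & 31 = 31. Stack: [31]
STORE_FAST t → t=31. Stack: []
LOAD_FAST_LOAD_FAST r,t → push 59,31. Stack: [59, 31]
BINARY_OP % → 59 % 31 = 28. Stack: [28]
STORE_FAST m → m=28. Stack: []
LOAD_FAST_LOAD_FAST a,a → push 31,31. Stack: [31, 31]
BINARY_OP * → 31 * 31 = 961. Stack: [961]
LOAD_FAST a → push 31. Stack: [961, 31]
BINARY_OP // → 961 // 31 = 31. Stack: [31]
STORE_FAST k → k=31. Stack: []
LOAD_FAST_LOAD_FAST k,m → push 31,28. Stack: [31, 28]
BINARY_OP - → 31 - 28 = 3. Stack: [3]
STORE_FAST r → r=3. Stack: []
LOAD_FAST_LOAD_FAST k,t → push 31,31. Stack: [31, 31]
BINARY_OP + → 31 + 31 = 62. Stack: [62]
STORE_FAST r → r=62. Stack: []
LOAD_CONST → push 3. Stack: [3]
LOAD_FAST r → push 62. Stack: [3, 62]
BINARY_OP % → 3 % 62 = 3. Stack: [3]
STORE_FAST n → n=3. Stack: []
LOAD_FAST_LOAD_FAST k,n → push 31,3. Stack: [31, 3]
BINARY_OP // → 31 // 3 = 10. Stack: [10]
STORE_FAST z → z=10. Stack: []
LOAD_FAST z → push 10. Stack: [10]
RETURN_VALUE → return 10.

10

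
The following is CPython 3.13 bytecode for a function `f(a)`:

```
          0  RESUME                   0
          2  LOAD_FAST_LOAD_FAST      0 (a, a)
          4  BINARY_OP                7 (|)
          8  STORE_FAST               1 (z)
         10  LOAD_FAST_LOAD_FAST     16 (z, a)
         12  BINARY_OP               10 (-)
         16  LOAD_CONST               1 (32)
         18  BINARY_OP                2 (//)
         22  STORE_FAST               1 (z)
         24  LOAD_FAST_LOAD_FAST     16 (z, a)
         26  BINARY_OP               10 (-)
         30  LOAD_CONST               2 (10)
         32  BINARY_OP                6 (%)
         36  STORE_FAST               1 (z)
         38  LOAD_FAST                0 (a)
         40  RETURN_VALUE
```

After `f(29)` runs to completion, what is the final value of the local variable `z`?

1

LOAD_FAST_LOAD_FAST a,a → push 29,29. Stack: [29, 29]
BINARY_OP | → 29 | 29 = 29. Stack: [29]
STORE_FAST z → z=29. Stack: []
LOAD_FAST_LOAD_FAST z,a → push 29,29. Stack: [29, 29]
BINARY_OP - → 29 - 29 = 0. Stack: [0]
LOAD_CONST → push 32. Stack: [0, 32]
BINARY_OP // → 0 // 32 = 0. Stack: [0]
STORE_FAST z → z=0. Stack: []
LOAD_FAST_LOAD_FAST z,a → push 0,29. Stack: [0, 29]
BINARY_OP - → 0 - 29 = -29. Stack: [-29]
LOAD_CONST → push 10. Stack: [-29, 10]
BINARY_OP % → -29 % 10 = 1. Stack: [1]
STORE_FAST z → z=1. Stack: []
LOAD_FAST a → push 29. Stack: [29]
RETURN_VALUE → return 29.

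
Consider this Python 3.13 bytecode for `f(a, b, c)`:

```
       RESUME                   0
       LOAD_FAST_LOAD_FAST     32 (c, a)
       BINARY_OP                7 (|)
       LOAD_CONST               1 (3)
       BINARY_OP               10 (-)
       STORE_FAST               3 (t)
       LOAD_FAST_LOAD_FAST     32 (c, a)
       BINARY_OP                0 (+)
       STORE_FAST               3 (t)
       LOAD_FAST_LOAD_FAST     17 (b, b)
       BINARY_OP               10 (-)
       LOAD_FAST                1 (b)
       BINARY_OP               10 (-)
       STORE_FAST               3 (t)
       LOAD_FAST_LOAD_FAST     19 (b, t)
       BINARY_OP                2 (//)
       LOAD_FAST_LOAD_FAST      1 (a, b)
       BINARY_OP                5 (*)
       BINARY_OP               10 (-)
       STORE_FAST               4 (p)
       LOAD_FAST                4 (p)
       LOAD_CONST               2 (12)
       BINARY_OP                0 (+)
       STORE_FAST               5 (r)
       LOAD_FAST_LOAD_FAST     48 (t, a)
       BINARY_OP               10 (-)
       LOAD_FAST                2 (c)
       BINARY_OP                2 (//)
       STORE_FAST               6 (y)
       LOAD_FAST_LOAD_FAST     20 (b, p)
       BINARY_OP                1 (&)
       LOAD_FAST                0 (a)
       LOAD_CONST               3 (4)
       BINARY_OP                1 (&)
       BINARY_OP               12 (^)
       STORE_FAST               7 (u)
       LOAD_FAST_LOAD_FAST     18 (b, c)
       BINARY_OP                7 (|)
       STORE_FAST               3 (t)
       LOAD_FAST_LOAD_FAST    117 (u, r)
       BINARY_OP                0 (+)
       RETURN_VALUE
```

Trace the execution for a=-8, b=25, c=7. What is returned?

LOAD_FAST_LOAD_FAST c,a → push 7,-8. Stack: [7, -8]
BINARY_OP | → 7 | -8 = -1. Stack: [-1]
LOAD_CONST → push 3. Stack: [-1, 3]
BINARY_OP - → -1 - 3 = -4. Stack: [-4]
STORE_FAST t → t=-4. Stack: []
LOAD_FAST_LOAD_FAST c,a → push 7,-8. Stack: [7, -8]
BINARY_OP + → 7 + -8 = -1. Stack: [-1]
STORE_FAST t → t=-1. Stack: []
LOAD_FAST_LOAD_FAST b,b → push 25,25. Stack: [25, 25]
BINARY_OP - → 25 - 25 = 0. Stack: [0]
LOAD_FAST b → push 25. Stack: [0, 25]
BINARY_OP - → 0 - 25 = -25. Stack: [-25]
STORE_FAST t → t=-25. Stack: []
LOAD_FAST_LOAD_FAST b,t → push 25,-25. Stack: [25, -25]
BINARY_OP // → 25 // -25 = -1. Stack: [-1]
LOAD_FAST_LOAD_FAST a,b → push -8,25. Stack: [-1, -8, 25]
BINARY_OP * → -8 * 25 = -200. Stack: [-1, -200]
BINARY_OP - → -1 - -200 = 199. Stack: [199]
STORE_FAST p → p=199. Stack: []
LOAD_FAST p → push 199. Stack: [199]
LOAD_CONST → push 12. Stack: [199, 12]
BINARY_OP + → 199 + 12 = 211. Stack: [211]
STORE_FAST r → r=211. Stack: []
LOAD_FAST_LOAD_FAST t,a → push -25,-8. Stack: [-25, -8]
BINARY_OP - → -25 - -8 = -17. Stack: [-17]
LOAD_FAST c → push 7. Stack: [-17, 7]
BINARY_OP // → -17 // 7 = -3. Stack: [-3]
STORE_FAST y → y=-3. Stack: []
LOAD_FAST_LOAD_FAST b,p → push 25,199. Stack: [25, 199]
BINARY_OP & → 25 & 199 = 1. Stack: [1]
LOAD_FAST a → push -8. Stack: [1, -8]
LOAD_CONST → push 4. Stack: [1, -8, 4]
BINARY_OP & → -8 & 4 = 0. Stack: [1, 0]
BINARY_OP ^ → 1 ^ 0 = 1. Stack: [1]
STORE_FAST u → u=1. Stack: []
LOAD_FAST_LOAD_FAST b,c → push 25,7. Stack: [25, 7]
BINARY_OP | → 25 | 7 = 31. Stack: [31]
STORE_FAST t → t=31. Stack: []
LOAD_FAST_LOAD_FAST u,r → push 1,211. Stack: [1, 211]
BINARY_OP + → 1 + 211 = 212. Stack: [212]
RETURN_VALUE → return 212.

212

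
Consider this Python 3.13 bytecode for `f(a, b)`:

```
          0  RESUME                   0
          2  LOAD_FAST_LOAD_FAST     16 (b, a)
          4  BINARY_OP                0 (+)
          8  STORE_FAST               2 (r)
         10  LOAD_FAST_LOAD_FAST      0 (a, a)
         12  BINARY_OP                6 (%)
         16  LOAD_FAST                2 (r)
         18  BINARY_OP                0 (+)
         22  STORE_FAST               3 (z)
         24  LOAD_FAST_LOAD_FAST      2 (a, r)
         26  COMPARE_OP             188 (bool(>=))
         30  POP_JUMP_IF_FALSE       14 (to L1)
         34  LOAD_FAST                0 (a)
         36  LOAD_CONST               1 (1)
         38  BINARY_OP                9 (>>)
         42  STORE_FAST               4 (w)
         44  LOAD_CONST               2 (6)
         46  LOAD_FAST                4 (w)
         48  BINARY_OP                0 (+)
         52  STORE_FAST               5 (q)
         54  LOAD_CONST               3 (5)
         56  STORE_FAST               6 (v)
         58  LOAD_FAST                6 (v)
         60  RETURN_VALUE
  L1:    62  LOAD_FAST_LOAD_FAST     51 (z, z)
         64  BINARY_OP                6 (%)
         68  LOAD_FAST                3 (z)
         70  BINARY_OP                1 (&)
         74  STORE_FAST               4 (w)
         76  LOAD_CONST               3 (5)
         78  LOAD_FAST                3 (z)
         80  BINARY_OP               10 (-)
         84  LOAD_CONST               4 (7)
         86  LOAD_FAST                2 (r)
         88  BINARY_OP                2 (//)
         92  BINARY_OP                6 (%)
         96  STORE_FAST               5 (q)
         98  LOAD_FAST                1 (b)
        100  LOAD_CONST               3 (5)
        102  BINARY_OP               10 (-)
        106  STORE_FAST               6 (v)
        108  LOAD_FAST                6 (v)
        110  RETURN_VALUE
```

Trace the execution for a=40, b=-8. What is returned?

LOAD_FAST_LOAD_FAST b,a → push -8,40. Stack: [-8, 40]
BINARY_OP + → -8 + 40 = 32. Stack: [32]
STORE_FAST r → r=32. Stack: []
LOAD_FAST_LOAD_FAST a,a → push 40,40. Stack: [40, 40]
BINARY_OP % → 40 % 40 = 0. Stack: [0]
LOAD_FAST r → push 32. Stack: [0, 32]
BINARY_OP + → 0 + 32 = 32. Stack: [32]
STORE_FAST z → z=32. Stack: []
LOAD_FAST_LOAD_FAST a,r → push 40,32. Stack: [40, 32]
COMPARE_OP bool(>=) → 40 vs 32 = True. Stack: [True]
POP_JUMP_IF_FALSE → pop True; no jump. Stack: []
LOAD_FAST a → push 40. Stack: [40]
LOAD_CONST → push 1. Stack: [40, 1]
BINARY_OP >> → 40 >> 1 = 20. Stack: [20]
STORE_FAST w → w=20. Stack: []
LOAD_CONST → push 6. Stack: [6]
LOAD_FAST w → push 20. Stack: [6, 20]
BINARY_OP + → 6 + 20 = 26. Stack: [26]
STORE_FAST q → q=26. Stack: []
LOAD_CONST → push 5. Stack: [5]
STORE_FAST v → v=5. Stack: []
LOAD_FAST v → push 5. Stack: [5]
RETURN_VALUE → return 5.

5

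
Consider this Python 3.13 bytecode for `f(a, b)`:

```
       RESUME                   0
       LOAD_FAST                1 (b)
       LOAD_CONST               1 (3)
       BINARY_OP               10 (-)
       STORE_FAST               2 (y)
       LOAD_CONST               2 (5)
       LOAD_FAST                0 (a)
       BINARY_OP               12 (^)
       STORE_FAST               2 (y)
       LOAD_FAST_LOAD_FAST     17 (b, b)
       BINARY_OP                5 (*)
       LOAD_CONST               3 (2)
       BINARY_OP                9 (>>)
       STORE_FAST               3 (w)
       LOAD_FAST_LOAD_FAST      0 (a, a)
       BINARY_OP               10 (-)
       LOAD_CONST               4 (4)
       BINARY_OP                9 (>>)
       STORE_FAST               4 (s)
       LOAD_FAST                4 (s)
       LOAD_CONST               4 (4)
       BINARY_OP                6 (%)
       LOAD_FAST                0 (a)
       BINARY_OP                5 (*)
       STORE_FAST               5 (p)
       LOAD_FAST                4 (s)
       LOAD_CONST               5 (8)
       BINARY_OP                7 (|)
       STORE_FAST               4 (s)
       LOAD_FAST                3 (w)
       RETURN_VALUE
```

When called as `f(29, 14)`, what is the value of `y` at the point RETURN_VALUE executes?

LOAD_FAST b → push 14. Stack: [14]
LOAD_CONST → push 3. Stack: [14, 3]
BINARY_OP - → 14 - 3 = 11. Stack: [11]
STORE_FAST y → y=11. Stack: []
LOAD_CONST → push 5. Stack: [5]
LOAD_FAST a → push 29. Stack: [5, 29]
BINARY_OP ^ → 5 ^ 29 = 24. Stack: [24]
STORE_FAST y → y=24. Stack: []
LOAD_FAST_LOAD_FAST b,b → push 14,14. Stack: [14, 14]
BINARY_OP * → 14 * 14 = 196. Stack: [196]
LOAD_CONST → push 2. Stack: [196, 2]
BINARY_OP >> → 196 >> 2 = 49. Stack: [49]
STORE_FAST w → w=49. Stack: []
LOAD_FAST_LOAD_FAST a,a → push 29,29. Stack: [29, 29]
BINARY_OP - → 29 - 29 = 0. Stack: [0]
LOAD_CONST → push 4. Stack: [0, 4]
BINARY_OP >> → 0 >> 4 = 0. Stack: [0]
STORE_FAST s → s=0. Stack: []
LOAD_FAST s → push 0. Stack: [0]
LOAD_CONST → push 4. Stack: [0, 4]
BINARY_OP % → 0 % 4 = 0. Stack: [0]
LOAD_FAST a → push 29. Stack: [0, 29]
BINARY_OP * → 0 * 29 = 0. Stack: [0]
STORE_FAST p → p=0. Stack: []
LOAD_FAST s → push 0. Stack: [0]
LOAD_CONST → push 8. Stack: [0, 8]
BINARY_OP | → 0 | 8 = 8. Stack: [8]
STORE_FAST s → s=8. Stack: []
LOAD_FAST w → push 49. Stack: [49]
RETURN_VALUE → return 49.

24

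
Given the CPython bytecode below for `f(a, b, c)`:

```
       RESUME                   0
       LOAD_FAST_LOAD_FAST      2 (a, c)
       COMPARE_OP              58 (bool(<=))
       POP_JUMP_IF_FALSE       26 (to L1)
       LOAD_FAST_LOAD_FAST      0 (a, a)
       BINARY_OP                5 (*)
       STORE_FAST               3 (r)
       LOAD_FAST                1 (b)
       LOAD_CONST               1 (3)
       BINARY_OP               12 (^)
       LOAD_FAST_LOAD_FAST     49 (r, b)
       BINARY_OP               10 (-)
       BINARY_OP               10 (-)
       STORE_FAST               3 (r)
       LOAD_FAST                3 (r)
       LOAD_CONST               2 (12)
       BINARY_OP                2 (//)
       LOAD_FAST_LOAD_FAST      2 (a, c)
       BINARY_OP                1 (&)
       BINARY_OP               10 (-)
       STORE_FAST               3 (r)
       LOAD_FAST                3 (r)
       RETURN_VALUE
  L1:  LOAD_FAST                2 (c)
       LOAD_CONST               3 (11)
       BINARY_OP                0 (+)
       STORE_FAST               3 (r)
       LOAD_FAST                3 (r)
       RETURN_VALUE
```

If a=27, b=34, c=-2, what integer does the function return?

9

LOAD_FAST_LOAD_FAST a,c → push 27,-2. Stack: [27, -2]
COMPARE_OP bool(<=) → 27 vs -2 = False. Stack: [False]
POP_JUMP_IF_FALSE → pop False; jump. Stack: []
LOAD_FAST c → push -2. Stack: [-2]
LOAD_CONST → push 11. Stack: [-2, 11]
BINARY_OP + → -2 + 11 = 9. Stack: [9]
STORE_FAST r → r=9. Stack: []
LOAD_FAST r → push 9. Stack: [9]
RETURN_VALUE → return 9.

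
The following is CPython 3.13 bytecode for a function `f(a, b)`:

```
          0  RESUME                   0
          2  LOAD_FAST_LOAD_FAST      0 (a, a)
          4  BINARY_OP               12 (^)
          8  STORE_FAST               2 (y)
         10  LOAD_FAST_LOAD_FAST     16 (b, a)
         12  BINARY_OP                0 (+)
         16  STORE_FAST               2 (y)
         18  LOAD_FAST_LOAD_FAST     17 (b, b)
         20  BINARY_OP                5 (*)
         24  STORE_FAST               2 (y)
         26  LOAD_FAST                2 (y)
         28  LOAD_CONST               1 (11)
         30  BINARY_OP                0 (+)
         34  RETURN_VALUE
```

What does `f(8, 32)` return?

1035

LOAD_FAST_LOAD_FAST a,a → push 8,8. Stack: [8, 8]
BINARY_OP ^ → 8 ^ 8 = 0. Stack: [0]
STORE_FAST y → y=0. Stack: []
LOAD_FAST_LOAD_FAST b,a → push 32,8. Stack: [32, 8]
BINARY_OP + → 32 + 8 = 40. Stack: [40]
STORE_FAST y → y=40. Stack: []
LOAD_FAST_LOAD_FAST b,b → push 32,32. Stack: [32, 32]
BINARY_OP * → 32 * 32 = 1024. Stack: [1024]
STORE_FAST y → y=1024. Stack: []
LOAD_FAST y → push 1024. Stack: [1024]
LOAD_CONST → push 11. Stack: [1024, 11]
BINARY_OP + → 1024 + 11 = 1035. Stack: [1035]
RETURN_VALUE → return 1035.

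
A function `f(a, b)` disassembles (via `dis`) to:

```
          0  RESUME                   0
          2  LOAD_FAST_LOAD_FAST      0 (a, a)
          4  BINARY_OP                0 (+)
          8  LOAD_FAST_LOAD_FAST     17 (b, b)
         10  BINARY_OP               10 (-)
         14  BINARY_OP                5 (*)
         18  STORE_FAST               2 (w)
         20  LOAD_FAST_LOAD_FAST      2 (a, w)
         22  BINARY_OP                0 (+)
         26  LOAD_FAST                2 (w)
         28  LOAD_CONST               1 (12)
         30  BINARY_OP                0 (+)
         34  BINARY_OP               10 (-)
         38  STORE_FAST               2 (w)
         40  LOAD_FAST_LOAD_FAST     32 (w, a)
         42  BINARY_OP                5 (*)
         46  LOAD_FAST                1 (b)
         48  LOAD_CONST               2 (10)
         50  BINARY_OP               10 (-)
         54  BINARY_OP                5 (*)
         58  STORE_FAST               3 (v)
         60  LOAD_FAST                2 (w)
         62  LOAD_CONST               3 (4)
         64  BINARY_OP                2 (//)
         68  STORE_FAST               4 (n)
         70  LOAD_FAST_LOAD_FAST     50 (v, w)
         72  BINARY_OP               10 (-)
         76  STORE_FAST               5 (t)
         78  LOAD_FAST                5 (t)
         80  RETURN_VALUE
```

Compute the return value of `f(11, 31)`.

LOAD_FAST_LOAD_FAST a,a → push 11,11. Stack: [11, 11]
BINARY_OP + → 11 + 11 = 22. Stack: [22]
LOAD_FAST_LOAD_FAST b,b → push 31,31. Stack: [22, 31, 31]
BINARY_OP - → 31 - 31 = 0. Stack: [22, 0]
BINARY_OP * → 22 * 0 = 0. Stack: [0]
STORE_FAST w → w=0. Stack: []
LOAD_FAST_LOAD_FAST a,w → push 11,0. Stack: [11, 0]
BINARY_OP + → 11 + 0 = 11. Stack: [11]
LOAD_FAST w → push 0. Stack: [11, 0]
LOAD_CONST → push 12. Stack: [11, 0, 12]
BINARY_OP + → 0 + 12 = 12. Stack: [11, 12]
BINARY_OP - → 11 - 12 = -1. Stack: [-1]
STORE_FAST w → w=-1. Stack: []
LOAD_FAST_LOAD_FAST w,a → push -1,11. Stack: [-1, 11]
BINARY_OP * → -1 * 11 = -11. Stack: [-11]
LOAD_FAST b → push 31. Stack: [-11, 31]
LOAD_CONST → push 10. Stack: [-11, 31, 10]
BINARY_OP - → 31 - 10 = 21. Stack: [-11, 21]
BINARY_OP * → -11 * 21 = -231. Stack: [-231]
STORE_FAST v → v=-231. Stack: []
LOAD_FAST w → push -1. Stack: [-1]
LOAD_CONST → push 4. Stack: [-1, 4]
BINARY_OP // → -1 // 4 = -1. Stack: [-1]
STORE_FAST n → n=-1. Stack: []
LOAD_FAST_LOAD_FAST v,w → push -231,-1. Stack: [-231, -1]
BINARY_OP - → -231 - -1 = -230. Stack: [-230]
STORE_FAST t → t=-230. Stack: []
LOAD_FAST t → push -230. Stack: [-230]
RETURN_VALUE → return -230.

-230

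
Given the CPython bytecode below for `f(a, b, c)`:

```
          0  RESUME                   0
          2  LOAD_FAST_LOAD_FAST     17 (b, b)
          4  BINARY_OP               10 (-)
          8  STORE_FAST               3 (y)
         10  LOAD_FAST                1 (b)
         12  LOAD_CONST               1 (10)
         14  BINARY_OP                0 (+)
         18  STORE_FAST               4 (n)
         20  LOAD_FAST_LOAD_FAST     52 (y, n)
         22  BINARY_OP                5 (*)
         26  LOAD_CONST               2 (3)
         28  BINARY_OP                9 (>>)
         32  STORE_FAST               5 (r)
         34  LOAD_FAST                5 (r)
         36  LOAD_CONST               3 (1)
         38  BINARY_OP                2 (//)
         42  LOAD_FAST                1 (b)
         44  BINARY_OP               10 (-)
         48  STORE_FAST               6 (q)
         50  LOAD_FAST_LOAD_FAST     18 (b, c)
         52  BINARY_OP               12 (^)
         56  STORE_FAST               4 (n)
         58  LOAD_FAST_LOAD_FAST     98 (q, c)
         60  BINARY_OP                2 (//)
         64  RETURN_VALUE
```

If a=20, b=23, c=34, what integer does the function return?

LOAD_FAST_LOAD_FAST b,b → push 23,23. Stack: [23, 23]
BINARY_OP - → 23 - 23 = 0. Stack: [0]
STORE_FAST y → y=0. Stack: []
LOAD_FAST b → push 23. Stack: [23]
LOAD_CONST → push 10. Stack: [23, 10]
BINARY_OP + → 23 + 10 = 33. Stack: [33]
STORE_FAST n → n=33. Stack: []
LOAD_FAST_LOAD_FAST y,n → push 0,33. Stack: [0, 33]
BINARY_OP * → 0 * 33 = 0. Stack: [0]
LOAD_CONST → push 3. Stack: [0, 3]
BINARY_OP >> → 0 >> 3 = 0. Stack: [0]
STORE_FAST r → r=0. Stack: []
LOAD_FAST r → push 0. Stack: [0]
LOAD_CONST → push 1. Stack: [0, 1]
BINARY_OP // → 0 // 1 = 0. Stack: [0]
LOAD_FAST b → push 23. Stack: [0, 23]
BINARY_OP - → 0 - 23 = -23. Stack: [-23]
STORE_FAST q → q=-23. Stack: []
LOAD_FAST_LOAD_FAST b,c → push 23,34. Stack: [23, 34]
BINARY_OP ^ → 23 ^ 34 = 53. Stack: [53]
STORE_FAST n → n=53. Stack: []
LOAD_FAST_LOAD_FAST q,c → push -23,34. Stack: [-23, 34]
BINARY_OP // → -23 // 34 = -1. Stack: [-1]
RETURN_VALUE → return -1.

-1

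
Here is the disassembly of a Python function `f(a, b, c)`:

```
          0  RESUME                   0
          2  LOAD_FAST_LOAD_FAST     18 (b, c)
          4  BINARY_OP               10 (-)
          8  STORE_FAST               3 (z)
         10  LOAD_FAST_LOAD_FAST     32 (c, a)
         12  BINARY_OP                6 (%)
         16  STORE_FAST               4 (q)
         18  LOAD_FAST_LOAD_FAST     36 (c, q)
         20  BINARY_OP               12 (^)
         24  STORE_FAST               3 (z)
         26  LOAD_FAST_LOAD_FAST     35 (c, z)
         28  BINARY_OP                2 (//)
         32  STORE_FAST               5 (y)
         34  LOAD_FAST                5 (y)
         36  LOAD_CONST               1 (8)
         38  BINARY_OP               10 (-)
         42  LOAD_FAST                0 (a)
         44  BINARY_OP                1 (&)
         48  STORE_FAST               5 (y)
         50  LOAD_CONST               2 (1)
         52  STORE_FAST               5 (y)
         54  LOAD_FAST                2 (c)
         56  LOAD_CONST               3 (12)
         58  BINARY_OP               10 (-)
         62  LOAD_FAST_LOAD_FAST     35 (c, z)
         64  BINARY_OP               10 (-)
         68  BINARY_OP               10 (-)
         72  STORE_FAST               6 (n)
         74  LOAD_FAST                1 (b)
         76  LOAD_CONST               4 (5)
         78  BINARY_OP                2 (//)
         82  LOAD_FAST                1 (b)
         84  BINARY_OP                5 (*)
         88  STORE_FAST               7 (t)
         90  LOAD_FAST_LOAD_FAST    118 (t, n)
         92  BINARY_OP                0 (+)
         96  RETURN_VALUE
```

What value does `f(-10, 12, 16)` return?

LOAD_FAST_LOAD_FAST b,c → push 12,16. Stack: [12, 16]
BINARY_OP - → 12 - 16 = -4. Stack: [-4]
STORE_FAST z → z=-4. Stack: []
LOAD_FAST_LOAD_FAST c,a → push 16,-10. Stack: [16, -10]
BINARY_OP % → 16 % -10 = -4. Stack: [-4]
STORE_FAST q → q=-4. Stack: []
LOAD_FAST_LOAD_FAST c,q → push 16,-4. Stack: [16, -4]
BINARY_OP ^ → 16 ^ -4 = -20. Stack: [-20]
STORE_FAST z → z=-20. Stack: []
LOAD_FAST_LOAD_FAST c,z → push 16,-20. Stack: [16, -20]
BINARY_OP // → 16 // -20 = -1. Stack: [-1]
STORE_FAST y → y=-1. Stack: []
LOAD_FAST y → push -1. Stack: [-1]
LOAD_CONST → push 8. Stack: [-1, 8]
BINARY_OP - → -1 - 8 = -9. Stack: [-9]
LOAD_FAST a → push -10. Stack: [-9, -10]
BINARY_OP & → -9 & -10 = -10. Stack: [-10]
STORE_FAST y → y=-10. Stack: []
LOAD_CONST → push 1. Stack: [1]
STORE_FAST y → y=1. Stack: []
LOAD_FAST c → push 16. Stack: [16]
LOAD_CONST → push 12. Stack: [16, 12]
BINARY_OP - → 16 - 12 = 4. Stack: [4]
LOAD_FAST_LOAD_FAST c,z → push 16,-20. Stack: [4, 16, -20]
BINARY_OP - → 16 - -20 = 36. Stack: [4, 36]
BINARY_OP - → 4 - 36 = -32. Stack: [-32]
STORE_FAST n → n=-32. Stack: []
LOAD_FAST b → push 12. Stack: [12]
LOAD_CONST → push 5. Stack: [12, 5]
BINARY_OP // → 12 // 5 = 2. Stack: [2]
LOAD_FAST b → push 12. Stack: [2, 12]
BINARY_OP * → 2 * 12 = 24. Stack: [24]
STORE_FAST t → t=24. Stack: []
LOAD_FAST_LOAD_FAST t,n → push 24,-32. Stack: [24, -32]
BINARY_OP + → 24 + -32 = -8. Stack: [-8]
RETURN_VALUE → return -8.

-8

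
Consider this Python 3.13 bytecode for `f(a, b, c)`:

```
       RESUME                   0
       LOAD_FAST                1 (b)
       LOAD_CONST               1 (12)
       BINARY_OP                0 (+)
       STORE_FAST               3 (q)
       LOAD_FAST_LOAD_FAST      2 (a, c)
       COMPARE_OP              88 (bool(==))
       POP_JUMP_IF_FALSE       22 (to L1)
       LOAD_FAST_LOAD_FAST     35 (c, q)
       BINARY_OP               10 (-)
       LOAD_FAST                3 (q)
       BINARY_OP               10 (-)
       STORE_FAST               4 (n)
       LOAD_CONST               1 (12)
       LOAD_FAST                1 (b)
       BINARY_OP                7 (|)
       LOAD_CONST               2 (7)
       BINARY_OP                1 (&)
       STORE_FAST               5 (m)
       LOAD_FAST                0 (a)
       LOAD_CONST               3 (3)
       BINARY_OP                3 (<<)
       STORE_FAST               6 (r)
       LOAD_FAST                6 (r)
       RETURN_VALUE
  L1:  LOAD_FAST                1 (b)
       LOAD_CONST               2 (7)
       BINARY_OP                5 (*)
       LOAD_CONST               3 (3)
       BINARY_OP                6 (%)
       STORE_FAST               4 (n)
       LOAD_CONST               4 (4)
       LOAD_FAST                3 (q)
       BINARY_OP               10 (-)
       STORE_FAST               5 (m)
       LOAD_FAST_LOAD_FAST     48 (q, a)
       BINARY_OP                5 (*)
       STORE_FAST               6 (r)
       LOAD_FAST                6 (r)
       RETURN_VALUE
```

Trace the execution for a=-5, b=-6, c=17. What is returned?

LOAD_FAST b → push -6. Stack: [-6]
LOAD_CONST → push 12. Stack: [-6, 12]
BINARY_OP + → -6 + 12 = 6. Stack: [6]
STORE_FAST q → q=6. Stack: []
LOAD_FAST_LOAD_FAST a,c → push -5,17. Stack: [-5, 17]
COMPARE_OP bool(==) → -5 vs 17 = False. Stack: [False]
POP_JUMP_IF_FALSE → pop False; jump. Stack: []
LOAD_FAST b → push -6. Stack: [-6]
LOAD_CONST → push 7. Stack: [-6, 7]
BINARY_OP * → -6 * 7 = -42. Stack: [-42]
LOAD_CONST → push 3. Stack: [-42, 3]
BINARY_OP % → -42 % 3 = 0. Stack: [0]
STORE_FAST n → n=0. Stack: []
LOAD_CONST → push 4. Stack: [4]
LOAD_FAST q → push 6. Stack: [4, 6]
BINARY_OP - → 4 - 6 = -2. Stack: [-2]
STORE_FAST m → m=-2. Stack: []
LOAD_FAST_LOAD_FAST q,a → push 6,-5. Stack: [6, -5]
BINARY_OP * → 6 * -5 = -30. Stack: [-30]
STORE_FAST r → r=-30. Stack: []
LOAD_FAST r → push -30. Stack: [-30]
RETURN_VALUE → return -30.

-30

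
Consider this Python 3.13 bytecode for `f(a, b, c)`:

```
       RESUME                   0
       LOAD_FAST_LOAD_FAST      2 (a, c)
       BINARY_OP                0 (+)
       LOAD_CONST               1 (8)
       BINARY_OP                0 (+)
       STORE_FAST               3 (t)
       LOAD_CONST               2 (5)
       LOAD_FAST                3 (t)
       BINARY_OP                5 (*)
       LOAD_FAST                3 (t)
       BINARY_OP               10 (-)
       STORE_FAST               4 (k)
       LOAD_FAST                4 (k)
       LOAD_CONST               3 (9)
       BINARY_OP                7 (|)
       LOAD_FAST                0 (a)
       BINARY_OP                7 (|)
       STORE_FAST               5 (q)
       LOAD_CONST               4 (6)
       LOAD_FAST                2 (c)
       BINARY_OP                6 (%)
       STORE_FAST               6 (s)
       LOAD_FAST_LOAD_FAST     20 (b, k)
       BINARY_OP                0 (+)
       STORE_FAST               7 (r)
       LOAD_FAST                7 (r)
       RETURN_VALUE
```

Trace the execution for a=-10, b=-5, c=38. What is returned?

139

LOAD_FAST_LOAD_FAST a,c → push -10,38. Stack: [-10, 38]
BINARY_OP + → -10 + 38 = 28. Stack: [28]
LOAD_CONST → push 8. Stack: [28, 8]
BINARY_OP + → 28 + 8 = 36. Stack: [36]
STORE_FAST t → t=36. Stack: []
LOAD_CONST → push 5. Stack: [5]
LOAD_FAST t → push 36. Stack: [5, 36]
BINARY_OP * → 5 * 36 = 180. Stack: [180]
LOAD_FAST t → push 36. Stack: [180, 36]
BINARY_OP - → 180 - 36 = 144. Stack: [144]
STORE_FAST k → k=144. Stack: []
LOAD_FAST k → push 144. Stack: [144]
LOAD_CONST → push 9. Stack: [144, 9]
BINARY_OP | → 144 | 9 = 153. Stack: [153]
LOAD_FAST a → push -10. Stack: [153, -10]
BINARY_OP | → 153 | -10 = -1. Stack: [-1]
STORE_FAST q → q=-1. Stack: []
LOAD_CONST → push 6. Stack: [6]
LOAD_FAST c → push 38. Stack: [6, 38]
BINARY_OP % → 6 % 38 = 6. Stack: [6]
STORE_FAST s → s=6. Stack: []
LOAD_FAST_LOAD_FAST b,k → push -5,144. Stack: [-5, 144]
BINARY_OP + → -5 + 144 = 139. Stack: [139]
STORE_FAST r → r=139. Stack: []
LOAD_FAST r → push 139. Stack: [139]
RETURN_VALUE → return 139.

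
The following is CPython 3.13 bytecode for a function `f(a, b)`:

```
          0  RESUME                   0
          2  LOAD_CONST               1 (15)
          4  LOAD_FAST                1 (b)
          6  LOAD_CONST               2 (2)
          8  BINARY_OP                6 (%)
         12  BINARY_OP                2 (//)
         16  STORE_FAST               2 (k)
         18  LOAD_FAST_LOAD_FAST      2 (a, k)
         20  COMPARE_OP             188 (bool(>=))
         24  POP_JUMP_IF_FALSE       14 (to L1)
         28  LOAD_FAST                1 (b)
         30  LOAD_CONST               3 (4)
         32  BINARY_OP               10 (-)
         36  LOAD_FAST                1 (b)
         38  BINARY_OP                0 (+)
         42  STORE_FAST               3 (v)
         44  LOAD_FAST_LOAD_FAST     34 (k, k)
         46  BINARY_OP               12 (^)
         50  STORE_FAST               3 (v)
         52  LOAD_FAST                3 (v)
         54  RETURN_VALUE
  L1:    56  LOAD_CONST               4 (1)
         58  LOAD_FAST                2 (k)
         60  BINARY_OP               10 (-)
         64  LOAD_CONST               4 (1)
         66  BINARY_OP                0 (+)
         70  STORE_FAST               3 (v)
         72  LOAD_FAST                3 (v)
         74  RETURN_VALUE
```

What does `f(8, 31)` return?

LOAD_CONST → push 15. Stack: [15]
LOAD_FAST b → push 31. Stack: [15, 31]
LOAD_CONST → push 2. Stack: [15, 31, 2]
BINARY_OP % → 31 % 2 = 1. Stack: [15, 1]
BINARY_OP // → 15 // 1 = 15. Stack: [15]
STORE_FAST k → k=15. Stack: []
LOAD_FAST_LOAD_FAST a,k → push 8,15. Stack: [8, 15]
COMPARE_OP bool(>=) → 8 vs 15 = False. Stack: [False]
POP_JUMP_IF_FALSE → pop False; jump. Stack: []
LOAD_CONST → push 1. Stack: [1]
LOAD_FAST k → push 15. Stack: [1, 15]
BINARY_OP - → 1 - 15 = -14. Stack: [-14]
LOAD_CONST → push 1. Stack: [-14, 1]
BINARY_OP + → -14 + 1 = -13. Stack: [-13]
STORE_FAST v → v=-13. Stack: []
LOAD_FAST v → push -13. Stack: [-13]
RETURN_VALUE → return -13.

-13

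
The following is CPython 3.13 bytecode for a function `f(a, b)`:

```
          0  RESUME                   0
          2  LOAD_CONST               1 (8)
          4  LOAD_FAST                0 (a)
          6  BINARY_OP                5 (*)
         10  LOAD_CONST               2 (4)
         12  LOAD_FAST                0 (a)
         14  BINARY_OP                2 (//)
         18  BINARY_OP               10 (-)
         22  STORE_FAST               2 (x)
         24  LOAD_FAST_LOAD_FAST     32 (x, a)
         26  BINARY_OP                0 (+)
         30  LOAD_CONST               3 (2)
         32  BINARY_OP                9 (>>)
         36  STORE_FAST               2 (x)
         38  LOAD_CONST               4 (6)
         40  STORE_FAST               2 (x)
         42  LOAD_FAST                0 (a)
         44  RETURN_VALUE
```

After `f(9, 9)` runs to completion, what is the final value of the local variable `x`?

LOAD_CONST → push 8. Stack: [8]
LOAD_FAST a → push 9. Stack: [8, 9]
BINARY_OP * → 8 * 9 = 72. Stack: [72]
LOAD_CONST → push 4. Stack: [72, 4]
LOAD_FAST a → push 9. Stack: [72, 4, 9]
BINARY_OP // → 4 // 9 = 0. Stack: [72, 0]
BINARY_OP - → 72 - 0 = 72. Stack: [72]
STORE_FAST x → x=72. Stack: []
LOAD_FAST_LOAD_FAST x,a → push 72,9. Stack: [72, 9]
BINARY_OP + → 72 + 9 = 81. Stack: [81]
LOAD_CONST → push 2. Stack: [81, 2]
BINARY_OP >> → 81 >> 2 = 20. Stack: [20]
STORE_FAST x → x=20. Stack: []
LOAD_CONST → push 6. Stack: [6]
STORE_FAST x → x=6. Stack: []
LOAD_FAST a → push 9. Stack: [9]
RETURN_VALUE → return 9.

6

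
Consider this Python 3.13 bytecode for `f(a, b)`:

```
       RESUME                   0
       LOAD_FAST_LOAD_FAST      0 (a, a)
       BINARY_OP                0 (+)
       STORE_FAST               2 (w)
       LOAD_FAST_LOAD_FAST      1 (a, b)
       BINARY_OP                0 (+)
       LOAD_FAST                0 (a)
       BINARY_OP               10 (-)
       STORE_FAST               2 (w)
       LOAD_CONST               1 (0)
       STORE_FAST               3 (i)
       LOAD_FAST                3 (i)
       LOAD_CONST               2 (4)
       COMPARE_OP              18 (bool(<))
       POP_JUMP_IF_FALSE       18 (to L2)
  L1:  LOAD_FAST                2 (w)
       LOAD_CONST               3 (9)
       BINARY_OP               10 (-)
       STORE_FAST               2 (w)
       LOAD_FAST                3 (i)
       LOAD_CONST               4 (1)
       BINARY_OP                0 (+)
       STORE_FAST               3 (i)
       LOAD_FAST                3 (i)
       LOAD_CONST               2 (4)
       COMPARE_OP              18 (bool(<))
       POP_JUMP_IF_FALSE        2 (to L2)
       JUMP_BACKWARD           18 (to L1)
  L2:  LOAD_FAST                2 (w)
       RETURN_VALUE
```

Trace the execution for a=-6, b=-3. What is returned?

-39

LOAD_FAST_LOAD_FAST a,a → push -6,-6. Stack: [-6, -6]
BINARY_OP + → -6 + -6 = -12. Stack: [-12]
STORE_FAST w → w=-12. Stack: []
LOAD_FAST_LOAD_FAST a,b → push -6,-3. Stack: [-6, -3]
BINARY_OP + → -6 + -3 = -9. Stack: [-9]
LOAD_FAST a → push -6. Stack: [-9, -6]
BINARY_OP - → -9 - -6 = -3. Stack: [-3]
STORE_FAST w → w=-3. Stack: []
LOAD_CONST → push 0. Stack: [0]
STORE_FAST i → i=0. Stack: []
LOAD_FAST i → push 0. Stack: [0]
LOAD_CONST → push 4. Stack: [0, 4]
COMPARE_OP bool(<) → 0 vs 4 = True. Stack: [True]
POP_JUMP_IF_FALSE → pop True; no jump. Stack: []
LOAD_FAST w → push -3. Stack: [-3]
LOAD_CONST → push 9. Stack: [-3, 9]
BINARY_OP - → -3 - 9 = -12. Stack: [-12]
STORE_FAST w → w=-12. Stack: []
LOAD_FAST i → push 0. Stack: [0]
LOAD_CONST → push 1. Stack: [0, 1]
BINARY_OP + → 0 + 1 = 1. Stack: [1]
STORE_FAST i → i=1. Stack: []
LOAD_FAST i → push 1. Stack: [1]
LOAD_CONST → push 4. Stack: [1, 4]
COMPARE_OP bool(<) → 1 vs 4 = True. Stack: [True]
POP_JUMP_IF_FALSE → pop True; no jump. Stack: []
LOAD_FAST w → push -12. Stack: [-12]
LOAD_CONST → push 9. Stack: [-12, 9]
BINARY_OP - → -12 - 9 = -21. Stack: [-21]
STORE_FAST w → w=-21. Stack: []
LOAD_FAST i → push 1. Stack: [1]
LOAD_CONST → push 1. Stack: [1, 1]
BINARY_OP + → 1 + 1 = 2. Stack: [2]
STORE_FAST i → i=2. Stack: []
LOAD_FAST i → push 2. Stack: [2]
LOAD_CONST → push 4. Stack: [2, 4]
COMPARE_OP bool(<) → 2 vs 4 = True. Stack: [True]
POP_JUMP_IF_FALSE → pop True; no jump. Stack: []
LOAD_FAST w → push -21. Stack: [-21]
LOAD_CONST → push 9. Stack: [-21, 9]
BINARY_OP - → -21 - 9 = -30. Stack: [-30]
STORE_FAST w → w=-30. Stack: []
LOAD_FAST i → push 2. Stack: [2]
LOAD_CONST → push 1. Stack: [2, 1]
BINARY_OP + → 2 + 1 = 3. Stack: [3]
STORE_FAST i → i=3. Stack: []
LOAD_FAST i → push 3. Stack: [3]
LOAD_CONST → push 4. Stack: [3, 4]
COMPARE_OP bool(<) → 3 vs 4 = True. Stack: [True]
POP_JUMP_IF_FALSE → pop True; no jump. Stack: []
LOAD_FAST w → push -30. Stack: [-30]
LOAD_CONST → push 9. Stack: [-30, 9]
BINARY_OP - → -30 - 9 = -39. Stack: [-39]
STORE_FAST w → w=-39. Stack: []
LOAD_FAST i → push 3. Stack: [3]
LOAD_CONST → push 1. Stack: [3, 1]
BINARY_OP + → 3 + 1 = 4. Stack: [4]
STORE_FAST i → i=4. Stack: []
LOAD_FAST i → push 4. Stack: [4]
LOAD_CONST → push 4. Stack: [4, 4]
COMPARE_OP bool(<) → 4 vs 4 = False. Stack: [False]
POP_JUMP_IF_FALSE → pop False; jump. Stack: []
LOAD_FAST w → push -39. Stack: [-39]
RETURN_VALUE → return -39.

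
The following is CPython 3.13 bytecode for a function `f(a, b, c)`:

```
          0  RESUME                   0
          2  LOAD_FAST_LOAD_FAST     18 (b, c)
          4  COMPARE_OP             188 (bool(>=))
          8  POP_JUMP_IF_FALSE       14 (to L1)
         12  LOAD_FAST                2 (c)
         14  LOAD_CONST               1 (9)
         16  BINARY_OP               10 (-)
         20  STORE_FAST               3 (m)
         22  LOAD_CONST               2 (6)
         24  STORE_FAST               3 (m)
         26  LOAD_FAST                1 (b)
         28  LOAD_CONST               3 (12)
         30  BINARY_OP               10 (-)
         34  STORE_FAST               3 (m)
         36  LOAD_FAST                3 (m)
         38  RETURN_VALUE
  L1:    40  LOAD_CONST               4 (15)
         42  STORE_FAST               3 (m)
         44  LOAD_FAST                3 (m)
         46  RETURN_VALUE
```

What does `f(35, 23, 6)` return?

LOAD_FAST_LOAD_FAST b,c → push 23,6. Stack: [23, 6]
COMPARE_OP bool(>=) → 23 vs 6 = True. Stack: [True]
POP_JUMP_IF_FALSE → pop True; no jump. Stack: []
LOAD_FAST c → push 6. Stack: [6]
LOAD_CONST → push 9. Stack: [6, 9]
BINARY_OP - → 6 - 9 = -3. Stack: [-3]
STORE_FAST m → m=-3. Stack: []
LOAD_CONST → push 6. Stack: [6]
STORE_FAST m → m=6. Stack: []
LOAD_FAST b → push 23. Stack: [23]
LOAD_CONST → push 12. Stack: [23, 12]
BINARY_OP - → 23 - 12 = 11. Stack: [11]
STORE_FAST m → m=11. Stack: []
LOAD_FAST m → push 11. Stack: [11]
RETURN_VALUE → return 11.

11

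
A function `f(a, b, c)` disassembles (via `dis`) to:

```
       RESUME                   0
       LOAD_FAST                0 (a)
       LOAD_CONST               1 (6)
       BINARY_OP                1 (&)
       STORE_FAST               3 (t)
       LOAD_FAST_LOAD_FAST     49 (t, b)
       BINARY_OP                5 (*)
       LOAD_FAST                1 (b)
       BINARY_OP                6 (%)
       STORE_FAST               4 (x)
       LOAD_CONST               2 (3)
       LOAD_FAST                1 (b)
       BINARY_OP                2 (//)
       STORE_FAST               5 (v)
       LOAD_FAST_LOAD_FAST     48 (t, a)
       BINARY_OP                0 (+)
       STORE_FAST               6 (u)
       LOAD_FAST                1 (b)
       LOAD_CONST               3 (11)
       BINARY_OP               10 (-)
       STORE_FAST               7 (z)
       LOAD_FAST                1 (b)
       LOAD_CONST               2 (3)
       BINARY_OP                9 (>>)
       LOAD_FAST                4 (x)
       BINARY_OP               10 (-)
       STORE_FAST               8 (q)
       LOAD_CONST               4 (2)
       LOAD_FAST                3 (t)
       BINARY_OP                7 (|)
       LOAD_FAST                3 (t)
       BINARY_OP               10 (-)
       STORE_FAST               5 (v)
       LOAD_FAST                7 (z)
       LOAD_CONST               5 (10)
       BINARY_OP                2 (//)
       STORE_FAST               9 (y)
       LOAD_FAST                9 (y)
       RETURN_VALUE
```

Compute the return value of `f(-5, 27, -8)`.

1

LOAD_FAST a → push -5. Stack: [-5]
LOAD_CONST → push 6. Stack: [-5, 6]
BINARY_OP & → -5 & 6 = 2. Stack: [2]
STORE_FAST t → t=2. Stack: []
LOAD_FAST_LOAD_FAST t,b → push 2,27. Stack: [2, 27]
BINARY_OP * → 2 * 27 = 54. Stack: [54]
LOAD_FAST b → push 27. Stack: [54, 27]
BINARY_OP % → 54 % 27 = 0. Stack: [0]
STORE_FAST x → x=0. Stack: []
LOAD_CONST → push 3. Stack: [3]
LOAD_FAST b → push 27. Stack: [3, 27]
BINARY_OP // → 3 // 27 = 0. Stack: [0]
STORE_FAST v → v=0. Stack: []
LOAD_FAST_LOAD_FAST t,a → push 2,-5. Stack: [2, -5]
BINARY_OP + → 2 + -5 = -3. Stack: [-3]
STORE_FAST u → u=-3. Stack: []
LOAD_FAST b → push 27. Stack: [27]
LOAD_CONST → push 11. Stack: [27, 11]
BINARY_OP - → 27 - 11 = 16. Stack: [16]
STORE_FAST z → z=16. Stack: []
LOAD_FAST b → push 27. Stack: [27]
LOAD_CONST → push 3. Stack: [27, 3]
BINARY_OP >> → 27 >> 3 = 3. Stack: [3]
LOAD_FAST x → push 0. Stack: [3, 0]
BINARY_OP - → 3 - 0 = 3. Stack: [3]
STORE_FAST q → q=3. Stack: []
LOAD_CONST → push 2. Stack: [2]
LOAD_FAST t → push 2. Stack: [2, 2]
BINARY_OP | → 2 | 2 = 2. Stack: [2]
LOAD_FAST t → push 2. Stack: [2, 2]
BINARY_OP - → 2 - 2 = 0. Stack: [0]
STORE_FAST v → v=0. Stack: []
LOAD_FAST z → push 16. Stack: [16]
LOAD_CONST → push 10. Stack: [16, 10]
BINARY_OP // → 16 // 10 = 1. Stack: [1]
STORE_FAST y → y=1. Stack: []
LOAD_FAST y → push 1. Stack: [1]
RETURN_VALUE → return 1.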